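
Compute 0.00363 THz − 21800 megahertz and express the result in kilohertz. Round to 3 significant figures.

-1.82 × 10^7 kHz

0.00363 THz = 3.63000 × 10^6 kHz and 21800 MHz = 2.18000 × 10^7 kHz.
3.63000 × 10^6 − 2.18000 × 10^7 ≈ -1.82 × 10^7 kHz.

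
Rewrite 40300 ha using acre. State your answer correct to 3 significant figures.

99600 acre

1 hectare = 2.47105 acre.
Then 40300 × 2.47105 ≈ 99600 acre.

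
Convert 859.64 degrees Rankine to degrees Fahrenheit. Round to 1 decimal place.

400.0 degrees Fahrenheit

°R = °F + 459.67.
Applying the formula gives 400.0 °F.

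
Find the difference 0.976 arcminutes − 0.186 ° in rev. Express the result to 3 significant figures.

-0.000471 rev

0.976 arcmin = 4.51852e-5 rev and 0.186 ° = 0.000516667 rev.
4.51852e-5 − 0.000516667 ≈ -0.000471 rev.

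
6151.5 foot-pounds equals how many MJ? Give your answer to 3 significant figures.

0.00834 megajoules

1 foot-pound = 1.35582 × 10^-6 MJ.
Thus 6151.5 × 1.35582 × 10^-6 ≈ 0.00834 MJ.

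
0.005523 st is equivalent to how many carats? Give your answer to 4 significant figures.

175.4 carats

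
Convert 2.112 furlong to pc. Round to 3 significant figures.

1.38 × 10^-14 pc

1 furlong = 6.51941 × 10^-15 pc.
Thus 2.112 × 6.51941 × 10^-15 ≈ 1.38 × 10^-14 pc.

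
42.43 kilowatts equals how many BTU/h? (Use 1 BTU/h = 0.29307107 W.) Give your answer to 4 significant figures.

144800 BTU/h

1 kW = 3412.14 BTU per hour.
42.43 × 3412.14 ≈ 144800 BTU/h.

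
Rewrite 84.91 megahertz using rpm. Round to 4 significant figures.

1 MHz = 6.00000e+7 rpm.
84.91 × 6.00000e+7 ≈ 5.095e+9 rpm.

5.095e+9 rpm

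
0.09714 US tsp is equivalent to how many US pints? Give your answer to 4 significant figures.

0.001012 US pt

1 US teaspoon = 0.0104167 US pints.
So 0.09714 × 0.0104167 ≈ 0.001012 US pt.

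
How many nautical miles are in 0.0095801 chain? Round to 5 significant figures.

0.00010406 nautical miles

1 chain = 0.0108622 nmi.
So 0.0095801 × 0.0108622 ≈ 0.00010406 nmi.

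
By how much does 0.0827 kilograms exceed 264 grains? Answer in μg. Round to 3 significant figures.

0.0827 kg = 8.27000 × 10^7 μg and 264 gr = 1.71069 × 10^7 μg.
8.27000 × 10^7 − 1.71069 × 10^7 ≈ 6.56 × 10^7 μg.

6.56 × 10^7 μg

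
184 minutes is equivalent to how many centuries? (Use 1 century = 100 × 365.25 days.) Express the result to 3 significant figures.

3.50 × 10^-6 century

1 min = 1.90129 × 10^-8 century.
Thus 184 × 1.90129 × 10^-8 ≈ 3.50 × 10^-6 century.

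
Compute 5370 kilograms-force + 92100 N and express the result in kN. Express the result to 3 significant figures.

5370 kgf = 52.6617 kN and 92100 N = 92.1000 kN.
52.6617 + 92.1000 ≈ 145 kN.

145 kN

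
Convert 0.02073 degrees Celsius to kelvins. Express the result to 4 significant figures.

K = °C + 273.15.
Applying the formula gives 273.2 K.

273.2 kelvins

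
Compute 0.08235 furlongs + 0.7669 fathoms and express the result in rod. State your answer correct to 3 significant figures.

3.57 rods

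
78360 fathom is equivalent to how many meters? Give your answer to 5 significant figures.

1 fathom = 1.82880 meters.
78360 × 1.82880 ≈ 143300 m.

143300 m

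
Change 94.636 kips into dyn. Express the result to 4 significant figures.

1 kip = 4.44822 × 10^8 dynes.
Thus 94.636 × 4.44822 × 10^8 ≈ 4.210 × 10^10 dyn.

4.210 × 10^10 dyn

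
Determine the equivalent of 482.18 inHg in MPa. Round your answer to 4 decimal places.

1 inHg = 0.00338639 megapascals.
Then 482.18 × 0.00338639 ≈ 1.6328 MPa.

1.6328 megapascals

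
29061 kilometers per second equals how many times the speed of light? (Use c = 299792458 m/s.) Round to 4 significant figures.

1 km/s = 3.33564 × 10^-6 c.
Then 29061 × 3.33564 × 10^-6 ≈ 0.09694 c.

0.09694 c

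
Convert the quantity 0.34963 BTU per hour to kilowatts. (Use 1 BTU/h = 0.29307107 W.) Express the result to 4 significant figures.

1 BTU/h = 0.000293071 kW.
Then 0.34963 × 0.000293071 ≈ 0.0001025 kW.

0.0001025 kW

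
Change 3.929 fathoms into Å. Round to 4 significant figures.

1 fathom = 1.82880 × 10^10 angstroms.
Then 3.929 × 1.82880 × 10^10 ≈ 7.185 × 10^10 Å.

7.185 × 10^10 Å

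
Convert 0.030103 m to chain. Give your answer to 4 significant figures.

0.001496 chain

1 m = 0.0497097 chain.
Then 0.030103 × 0.0497097 ≈ 0.001496 chain.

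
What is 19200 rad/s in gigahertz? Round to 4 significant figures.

3.056 × 10^-6 GHz

1 rad/s = 1.59155 × 10^-10 gigahertz.
Thus 19200 × 1.59155 × 10^-10 ≈ 3.056 × 10^-6 GHz.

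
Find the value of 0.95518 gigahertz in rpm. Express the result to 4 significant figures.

5.731e+10 revolutions per minute

1 GHz = 6.00000e+10 revolutions per minute.
0.95518 × 6.00000e+10 ≈ 5.731e+10 rpm.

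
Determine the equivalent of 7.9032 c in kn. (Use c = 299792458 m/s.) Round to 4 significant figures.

4.606e+9 knots

1 c = 5.82750e+8 kn.
Then 7.9032 × 5.82750e+8 ≈ 4.606e+9 kn.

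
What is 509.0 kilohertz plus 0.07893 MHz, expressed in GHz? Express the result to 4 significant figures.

509.0 kHz = 0.000509000 GHz and 0.07893 MHz = 7.89300 × 10^-5 GHz.
0.000509000 + 7.89300 × 10^-5 ≈ 0.0005879 GHz.

0.0005879 gigahertz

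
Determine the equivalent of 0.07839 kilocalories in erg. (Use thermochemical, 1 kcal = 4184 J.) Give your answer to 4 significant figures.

3.280e+9 ergs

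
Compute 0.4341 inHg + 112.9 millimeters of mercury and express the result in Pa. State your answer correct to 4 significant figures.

0.4341 inHg = 1470.03 Pa and 112.9 mmHg = 15052.1 Pa.
1470.03 + 15052.1 ≈ 16520 Pa.

16520 pascals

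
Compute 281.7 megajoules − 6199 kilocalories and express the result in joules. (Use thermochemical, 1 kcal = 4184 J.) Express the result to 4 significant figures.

281.7 MJ = 2.81700 × 10^8 J and 6199 kcal = 2.59366 × 10^7 J.
2.81700 × 10^8 − 2.59366 × 10^7 ≈ 2.558 × 10^8 J.

2.558 × 10^8 J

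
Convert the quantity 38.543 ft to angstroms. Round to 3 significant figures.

1.17 × 10^11 angstroms

1 ft = 3.04800 × 10^9 Å.
So 38.543 × 3.04800 × 10^9 ≈ 1.17 × 10^11 Å.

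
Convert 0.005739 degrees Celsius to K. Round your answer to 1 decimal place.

273.2 K

K = °C + 273.15.
Applying the formula gives 273.2 K.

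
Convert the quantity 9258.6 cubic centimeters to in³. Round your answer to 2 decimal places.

564.99 cubic inches

1 cubic centimeter = 0.0610237 cubic inches.
Thus 9258.6 × 0.0610237 ≈ 564.99 in³.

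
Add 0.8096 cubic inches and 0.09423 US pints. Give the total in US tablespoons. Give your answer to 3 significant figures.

3.91 US tbsp

0.8096 in³ = 0.897219 US tbsp and 0.09423 US pt = 3.01536 US tbsp.
0.897219 + 3.01536 ≈ 3.91 US tbsp.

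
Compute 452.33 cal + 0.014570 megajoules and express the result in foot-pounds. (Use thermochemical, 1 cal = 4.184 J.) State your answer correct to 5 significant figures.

12142 foot-pounds

452.33 cal = 1395.87 ft·lbf and 0.014570 MJ = 10746.3 ft·lbf.
1395.87 + 10746.3 ≈ 12142 ft·lbf.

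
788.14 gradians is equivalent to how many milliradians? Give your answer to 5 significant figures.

1 grad = 15.7080 mrad.
So 788.14 × 15.7080 ≈ 12380 mrad.

12380 mrad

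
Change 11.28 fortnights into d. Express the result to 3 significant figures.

158 days

1 fortnight = 14.0000 d.
11.28 × 14.0000 ≈ 158 d.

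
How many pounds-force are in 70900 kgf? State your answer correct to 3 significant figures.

1 kgf = 2.20462 lbf.
So 70900 × 2.20462 ≈ 156000 lbf.

156000 pounds-force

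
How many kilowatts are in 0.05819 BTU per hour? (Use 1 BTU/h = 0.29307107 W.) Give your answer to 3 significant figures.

1.71 × 10^-5 kW

1 BTU per hour = 0.000293071 kW.
Thus 0.05819 × 0.000293071 ≈ 1.71 × 10^-5 kW.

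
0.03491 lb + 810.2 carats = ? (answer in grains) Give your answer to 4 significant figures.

2745 gr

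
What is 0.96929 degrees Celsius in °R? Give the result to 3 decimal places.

°R = (°C + 273.15) × 9/5.
Applying the formula gives 493.415 °R.

493.415 degrees Rankine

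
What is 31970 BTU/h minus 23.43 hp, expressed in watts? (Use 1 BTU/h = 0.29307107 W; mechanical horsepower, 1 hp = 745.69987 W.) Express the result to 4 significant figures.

-8102 W

31970 BTU/h = 9369.48 W and 23.43 hp = 17471.7 W.
9369.48 − 17471.7 ≈ -8102 W.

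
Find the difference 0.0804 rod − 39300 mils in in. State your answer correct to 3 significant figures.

-23.4 in

0.0804 rod = 15.9192 in and 39300 mil = 39.3000 in.
15.9192 − 39.3000 ≈ -23.4 in.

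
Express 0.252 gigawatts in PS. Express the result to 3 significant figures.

343000 PS

1 GW = 1.35962 × 10^6 metric horsepower.
0.252 × 1.35962 × 10^6 ≈ 343000 PS.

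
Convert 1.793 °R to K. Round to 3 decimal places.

°R = K × 9/5.
Applying the formula gives 0.996 K.

0.996 kelvins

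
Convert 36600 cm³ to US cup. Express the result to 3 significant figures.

1 cubic centimeter = 0.00422675 US cups.
Then 36600 × 0.00422675 ≈ 155 US cup.

155 US cup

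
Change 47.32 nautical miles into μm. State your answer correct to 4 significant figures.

8.764 × 10^10 μm

1 nmi = 1.85200 × 10^9 μm.
Thus 47.32 × 1.85200 × 10^9 ≈ 8.764 × 10^10 μm.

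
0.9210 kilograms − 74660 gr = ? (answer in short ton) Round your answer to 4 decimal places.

-0.0043 short ton

0.9210 kg = 0.00101523 short ton and 74660 gr = 0.00533286 short ton.
0.00101523 − 0.00533286 ≈ -0.0043 short ton.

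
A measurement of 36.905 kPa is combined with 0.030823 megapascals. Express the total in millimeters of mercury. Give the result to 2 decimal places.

508.00 mmHg

36.905 kPa = 276.810 mmHg and 0.030823 MPa = 231.191 mmHg.
276.810 + 231.191 ≈ 508.00 mmHg.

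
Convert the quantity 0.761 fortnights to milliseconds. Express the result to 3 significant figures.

9.21 × 10^8 ms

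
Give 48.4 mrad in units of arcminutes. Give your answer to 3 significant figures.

1 milliradian = 3.43775 arcminutes.
Then 48.4 × 3.43775 ≈ 166 arcmin.

166 arcmin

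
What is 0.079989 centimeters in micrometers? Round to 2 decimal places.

1 cm = 10000.0 μm.
So 0.079989 × 10000.0 ≈ 799.89 μm.

799.89 μm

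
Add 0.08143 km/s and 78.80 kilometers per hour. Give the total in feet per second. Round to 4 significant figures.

339.0 ft/s

0.08143 km/s = 267.159 ft/s and 78.80 km/h = 71.8139 ft/s.
267.159 + 71.8139 ≈ 339.0 ft/s.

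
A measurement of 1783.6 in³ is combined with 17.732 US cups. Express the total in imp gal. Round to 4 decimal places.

7.3521 imp gal

1783.6 in³ = 6.42925 imp gal and 17.732 US cup = 0.922811 imp gal.
6.42925 + 0.922811 ≈ 7.3521 imp gal.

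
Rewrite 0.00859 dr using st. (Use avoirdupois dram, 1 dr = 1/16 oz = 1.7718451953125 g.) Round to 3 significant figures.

2.40e-6 stone

1 dram = 0.000279018 stone.
So 0.00859 × 0.000279018 ≈ 2.40e-6 st.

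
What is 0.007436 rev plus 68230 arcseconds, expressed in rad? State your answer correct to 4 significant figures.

0.3775 rad

0.007436 rev = 0.0467218 rad and 68230 arcsec = 0.330788 rad.
0.0467218 + 0.330788 ≈ 0.3775 rad.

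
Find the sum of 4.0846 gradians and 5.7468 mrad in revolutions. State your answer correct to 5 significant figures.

4.0846 grad = 0.0102115 rev and 5.7468 mrad = 0.000914632 rev.
0.0102115 + 0.000914632 ≈ 0.011126 rev.

0.011126 revolutions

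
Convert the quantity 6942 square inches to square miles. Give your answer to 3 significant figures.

1.73 × 10^-6 square miles

1 square inch = 2.49098 × 10^-10 mi².
Thus 6942 × 2.49098 × 10^-10 ≈ 1.73 × 10^-6 mi².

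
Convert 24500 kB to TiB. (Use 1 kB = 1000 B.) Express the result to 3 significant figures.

2.23e-5 tebibytes

1 kB = 9.09495e-10 tebibytes.
So 24500 × 9.09495e-10 ≈ 2.23e-5 TiB.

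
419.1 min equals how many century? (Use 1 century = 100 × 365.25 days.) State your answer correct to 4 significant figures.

7.968e-6 century

1 min = 1.90129e-8 centuries.
So 419.1 × 1.90129e-8 ≈ 7.968e-6 century.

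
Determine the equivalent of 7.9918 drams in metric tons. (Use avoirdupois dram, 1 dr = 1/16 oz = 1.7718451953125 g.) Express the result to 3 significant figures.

1 dram = 1.77185 × 10^-6 t.
So 7.9918 × 1.77185 × 10^-6 ≈ 1.42 × 10^-5 t.

1.42 × 10^-5 metric tons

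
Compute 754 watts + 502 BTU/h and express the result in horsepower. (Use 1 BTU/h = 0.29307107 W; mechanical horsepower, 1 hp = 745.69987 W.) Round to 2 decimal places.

1.21 hp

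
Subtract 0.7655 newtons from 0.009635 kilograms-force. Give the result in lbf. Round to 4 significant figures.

0.009635 kgf = 0.0212415 lbf and 0.7655 N = 0.172091 lbf.
0.0212415 − 0.172091 ≈ -0.1508 lbf.

-0.1508 lbf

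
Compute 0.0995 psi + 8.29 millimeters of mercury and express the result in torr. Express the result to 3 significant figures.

0.0995 psi = 5.14564 torr and 8.29 mmHg = 8.29000 torr.
5.14564 + 8.29000 ≈ 13.4 torr.

13.4 torr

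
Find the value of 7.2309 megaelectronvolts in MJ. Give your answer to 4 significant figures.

1 megaelectronvolt = 1.60218e-19 MJ.
So 7.2309 × 1.60218e-19 ≈ 1.159e-18 MJ.

1.159e-18 megajoules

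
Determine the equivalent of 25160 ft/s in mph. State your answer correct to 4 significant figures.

17150 mph

1 ft/s = 0.681818 mph.
Thus 25160 × 0.681818 ≈ 17150 mph.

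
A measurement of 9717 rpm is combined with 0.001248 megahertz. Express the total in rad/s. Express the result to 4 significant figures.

8859 rad/s

9717 rpm = 1017.56 rad/s and 0.001248 MHz = 7841.42 rad/s.
1017.56 + 7841.42 ≈ 8859 rad/s.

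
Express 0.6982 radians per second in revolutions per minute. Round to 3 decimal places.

6.667 revolutions per minute

1 radian per second = 9.54930 rpm.
So 0.6982 × 9.54930 ≈ 6.667 rpm.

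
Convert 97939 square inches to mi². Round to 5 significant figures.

2.4396 × 10^-5 mi²

1 square inch = 2.49098 × 10^-10 square miles.
Then 97939 × 2.49098 × 10^-10 ≈ 2.4396 × 10^-5 mi².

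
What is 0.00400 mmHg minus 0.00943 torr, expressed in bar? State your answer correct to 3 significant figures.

0.00400 mmHg = 5.33290 × 10^-6 bar and 0.00943 torr = 1.25723 × 10^-5 bar.
5.33290 × 10^-6 − 1.25723 × 10^-5 ≈ -7.24 × 10^-6 bar.

-7.24 × 10^-6 bar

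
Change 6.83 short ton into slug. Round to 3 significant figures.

1 short ton = 62.1619 slug.
Then 6.83 × 62.1619 ≈ 425 slug.

425 slug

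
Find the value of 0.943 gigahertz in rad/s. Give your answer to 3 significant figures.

1 gigahertz = 6.28319 × 10^9 rad/s.
Then 0.943 × 6.28319 × 10^9 ≈ 5.93 × 10^9 rad/s.

5.93 × 10^9 rad/s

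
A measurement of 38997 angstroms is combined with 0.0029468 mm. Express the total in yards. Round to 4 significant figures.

38997 Å = 4.26476e-6 yd and 0.0029468 mm = 3.22266e-6 yd.
4.26476e-6 + 3.22266e-6 ≈ 7.487e-6 yd.

7.487e-6 yd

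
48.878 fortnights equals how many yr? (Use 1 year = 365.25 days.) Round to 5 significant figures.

1.8735 years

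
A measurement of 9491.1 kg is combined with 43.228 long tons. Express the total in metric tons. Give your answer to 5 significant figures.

53.413 t

9491.1 kg = 9.49110 t and 43.228 long ton = 43.9217 t.
9.49110 + 43.9217 ≈ 53.413 t.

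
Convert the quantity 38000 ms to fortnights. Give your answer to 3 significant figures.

3.14e-5 fortnights

1 millisecond = 8.26720e-10 fortnights.
So 38000 × 8.26720e-10 ≈ 3.14e-5 fortnight.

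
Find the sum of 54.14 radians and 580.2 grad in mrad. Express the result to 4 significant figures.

54.14 rad = 54140.0 mrad and 580.2 grad = 9113.76 mrad.
54140.0 + 9113.76 ≈ 63250 mrad.

63250 milliradians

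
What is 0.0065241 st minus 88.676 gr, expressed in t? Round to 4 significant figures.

3.568 × 10^-5 metric tons

0.0065241 st = 4.14299 × 10^-5 t and 88.676 gr = 5.74611 × 10^-6 t.
4.14299 × 10^-5 − 5.74611 × 10^-6 ≈ 3.568 × 10^-5 t.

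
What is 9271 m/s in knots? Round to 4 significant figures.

1 m/s = 1.94384 kn.
So 9271 × 1.94384 ≈ 18020 kn.

18020 kn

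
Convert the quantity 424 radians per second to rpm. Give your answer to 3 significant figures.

1 rad/s = 9.54930 revolutions per minute.
424 × 9.54930 ≈ 4050 rpm.

4050 revolutions per minute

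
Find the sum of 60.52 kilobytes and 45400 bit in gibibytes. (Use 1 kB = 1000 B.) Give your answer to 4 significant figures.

6.165 × 10^-5 GiB

60.52 kB = 5.63636 × 10^-5 GiB and 45400 bit = 5.28526 × 10^-6 GiB.
5.63636 × 10^-5 + 5.28526 × 10^-6 ≈ 6.165 × 10^-5 GiB.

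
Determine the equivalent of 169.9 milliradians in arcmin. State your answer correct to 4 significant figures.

1 mrad = 3.43775 arcmin.
So 169.9 × 3.43775 ≈ 584.1 arcmin.

584.1 arcmin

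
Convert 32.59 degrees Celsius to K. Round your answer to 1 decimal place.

305.7 kelvins

K = °C + 273.15.
Applying the formula gives 305.7 K.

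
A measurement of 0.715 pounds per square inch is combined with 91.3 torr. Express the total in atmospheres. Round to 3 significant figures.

0.715 psi = 0.0486529 atm and 91.3 torr = 0.120132 atm.
0.0486529 + 0.120132 ≈ 0.169 atm.

0.169 atm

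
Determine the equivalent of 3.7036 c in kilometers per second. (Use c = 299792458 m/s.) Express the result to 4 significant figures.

1.110 × 10^6 kilometers per second

1 speed of light = 299792 km/s.
Thus 3.7036 × 299792 ≈ 1.110 × 10^6 km/s.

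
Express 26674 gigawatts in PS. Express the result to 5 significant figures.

3.6267e+10 PS

1 GW = 1.35962e+6 PS.
Then 26674 × 1.35962e+6 ≈ 3.6267e+10 PS.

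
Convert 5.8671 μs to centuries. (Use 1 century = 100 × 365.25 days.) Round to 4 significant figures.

1.859e-15 centuries

1 microsecond = 3.16881e-16 centuries.
So 5.8671 × 3.16881e-16 ≈ 1.859e-15 century.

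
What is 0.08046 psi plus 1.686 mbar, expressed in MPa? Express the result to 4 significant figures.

0.0007234 megapascals

0.08046 psi = 0.000554752 MPa and 1.686 mbar = 0.000168600 MPa.
0.000554752 + 0.000168600 ≈ 0.0007234 MPa.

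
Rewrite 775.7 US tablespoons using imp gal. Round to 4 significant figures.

1 US tbsp = 0.00325263 imp gal.
Thus 775.7 × 0.00325263 ≈ 2.523 imp gal.

2.523 imp gal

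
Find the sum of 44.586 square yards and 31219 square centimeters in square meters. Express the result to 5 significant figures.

40.401 m²

44.586 yd² = 37.27957 m² and 31219 cm² = 3.121900 m².
37.27957 + 3.121900 ≈ 40.401 m².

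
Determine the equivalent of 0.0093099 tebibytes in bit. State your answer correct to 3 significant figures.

8.19e+10 bits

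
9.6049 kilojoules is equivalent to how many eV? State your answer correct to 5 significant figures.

5.9949e+22 eV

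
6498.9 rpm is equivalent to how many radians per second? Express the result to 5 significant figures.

680.56 radians per second

1 rpm = 0.104720 radians per second.
So 6498.9 × 0.104720 ≈ 680.56 rad/s.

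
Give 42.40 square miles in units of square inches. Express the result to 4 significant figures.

1.702e+11 in²

1 mi² = 4.01449e+9 square inches.
So 42.40 × 4.01449e+9 ≈ 1.702e+11 in².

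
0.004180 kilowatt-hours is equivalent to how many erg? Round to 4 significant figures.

1.505e+11 erg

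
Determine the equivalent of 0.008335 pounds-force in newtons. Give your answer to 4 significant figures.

0.03708 newtons

1 pound-force = 4.44822 N.
So 0.008335 × 4.44822 ≈ 0.03708 N.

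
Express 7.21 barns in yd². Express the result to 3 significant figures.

1 barn = 1.19599e-28 square yards.
So 7.21 × 1.19599e-28 ≈ 8.62e-28 yd².

8.62e-28 yd²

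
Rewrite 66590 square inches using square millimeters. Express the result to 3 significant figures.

4.30 × 10^7 mm²

1 square inch = 645.160 mm².
Thus 66590 × 645.160 ≈ 4.30 × 10^7 mm².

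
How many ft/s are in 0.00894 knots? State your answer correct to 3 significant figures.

0.0151 feet per second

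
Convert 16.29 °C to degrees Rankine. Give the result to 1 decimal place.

521.0 °R

°R = (°C + 273.15) × 9/5.
Applying the formula gives 521.0 °R.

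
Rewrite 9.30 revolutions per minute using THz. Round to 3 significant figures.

1.55e-13 terahertz

1 rpm = 1.66667e-14 terahertz.
Thus 9.30 × 1.66667e-14 ≈ 1.55e-13 THz.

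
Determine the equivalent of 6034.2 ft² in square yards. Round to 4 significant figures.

670.5 yd²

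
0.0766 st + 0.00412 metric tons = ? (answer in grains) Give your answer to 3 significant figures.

0.0766 st = 7506.80 gr and 0.00412 t = 63581.3 gr.
7506.80 + 63581.3 ≈ 71100 gr.

71100 grains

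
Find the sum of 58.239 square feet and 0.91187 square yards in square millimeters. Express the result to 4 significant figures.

58.239 ft² = 5.41058e+6 mm² and 0.91187 yd² = 762439 mm².
5.41058e+6 + 762439 ≈ 6.173e+6 mm².

6.173e+6 square millimeters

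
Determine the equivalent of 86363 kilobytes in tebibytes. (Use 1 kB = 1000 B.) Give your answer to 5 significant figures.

1 kilobyte = 9.09495e-10 TiB.
Then 86363 × 9.09495e-10 ≈ 7.8547e-5 TiB.

7.8547e-5 TiB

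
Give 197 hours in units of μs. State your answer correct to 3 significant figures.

7.09 × 10^11 μs

1 h = 3.60000 × 10^9 microseconds.
197 × 3.60000 × 10^9 ≈ 7.09 × 10^11 μs.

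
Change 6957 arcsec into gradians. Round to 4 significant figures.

1 arcsec = 0.000308642 gradians.
So 6957 × 0.000308642 ≈ 2.147 grad.

2.147 grad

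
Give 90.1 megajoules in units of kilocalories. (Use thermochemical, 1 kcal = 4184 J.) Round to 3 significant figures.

21500 kilocalories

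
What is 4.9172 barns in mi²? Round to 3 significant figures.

1 barn = 3.86102e-35 square miles.
Thus 4.9172 × 3.86102e-35 ≈ 1.90e-34 mi².

1.90e-34 mi²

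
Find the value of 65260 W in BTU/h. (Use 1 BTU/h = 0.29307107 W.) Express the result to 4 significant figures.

1 watt = 3.41214 BTU/h.
So 65260 × 3.41214 ≈ 222700 BTU/h.

222700 BTU/h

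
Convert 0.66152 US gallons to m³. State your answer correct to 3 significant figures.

1 US gal = 0.00378541 cubic meters.
Then 0.66152 × 0.00378541 ≈ 0.00250 m³.

0.00250 m³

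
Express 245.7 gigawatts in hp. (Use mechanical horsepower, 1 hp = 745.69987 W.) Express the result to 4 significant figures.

1 gigawatt = 1.34102e+6 horsepower.
245.7 × 1.34102e+6 ≈ 3.295e+8 hp.

3.295e+8 hp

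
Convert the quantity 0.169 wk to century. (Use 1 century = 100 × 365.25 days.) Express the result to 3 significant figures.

1 wk = 0.000191650 centuries.
Thus 0.169 × 0.000191650 ≈ 3.24 × 10^-5 century.

3.24 × 10^-5 centuries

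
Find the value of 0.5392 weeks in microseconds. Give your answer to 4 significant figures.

3.261e+11 microseconds

1 week = 6.04800e+11 microseconds.
So 0.5392 × 6.04800e+11 ≈ 3.261e+11 μs.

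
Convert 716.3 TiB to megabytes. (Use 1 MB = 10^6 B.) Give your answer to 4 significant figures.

1 TiB = 1.09951 × 10^6 megabytes.
716.3 × 1.09951 × 10^6 ≈ 7.876 × 10^8 MB.

7.876 × 10^8 megabytes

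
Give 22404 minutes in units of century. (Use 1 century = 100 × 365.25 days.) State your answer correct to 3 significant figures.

0.000426 centuries

1 minute = 1.90129 × 10^-8 century.
Thus 22404 × 1.90129 × 10^-8 ≈ 0.000426 century.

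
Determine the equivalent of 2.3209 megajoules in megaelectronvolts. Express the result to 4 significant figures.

1.449 × 10^19 MeV

1 MJ = 6.24151 × 10^18 megaelectronvolts.
Thus 2.3209 × 6.24151 × 10^18 ≈ 1.449 × 10^19 MeV.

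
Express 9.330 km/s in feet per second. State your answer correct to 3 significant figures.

30600 ft/s

1 kilometer per second = 3280.84 ft/s.
Thus 9.330 × 3280.84 ≈ 30600 ft/s.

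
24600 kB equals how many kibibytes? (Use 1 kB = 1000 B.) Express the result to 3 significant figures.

1 kilobyte = 0.9765625 kibibytes.
So 24600 × 0.9765625 ≈ 24000 KiB.

24000 kibibytes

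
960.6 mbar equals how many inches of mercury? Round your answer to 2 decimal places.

1 millibar = 0.0295300 inches of mercury.
Then 960.6 × 0.0295300 ≈ 28.37 inHg.

28.37 inches of mercury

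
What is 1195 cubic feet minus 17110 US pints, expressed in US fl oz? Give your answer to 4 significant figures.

870500 US fl oz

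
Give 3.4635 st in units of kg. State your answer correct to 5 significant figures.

21.994 kg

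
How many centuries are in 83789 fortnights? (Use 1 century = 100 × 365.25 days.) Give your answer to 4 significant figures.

32.12 centuries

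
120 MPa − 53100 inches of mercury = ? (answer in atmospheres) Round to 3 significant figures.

-590 atm

120 MPa = 1184.31 atm and 53100 inHg = 1774.66 atm.
1184.31 − 1774.66 ≈ -590 atm.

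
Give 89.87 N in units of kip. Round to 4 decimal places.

1 N = 0.000224809 kips.
Thus 89.87 × 0.000224809 ≈ 0.0202 kip.

0.0202 kips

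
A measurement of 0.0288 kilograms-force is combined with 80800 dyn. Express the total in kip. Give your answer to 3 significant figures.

0.0288 kgf = 6.34931e-5 kip and 80800 dyn = 0.000181646 kip.
6.34931e-5 + 0.000181646 ≈ 0.000245 kip.

0.000245 kips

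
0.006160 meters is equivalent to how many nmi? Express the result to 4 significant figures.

3.326 × 10^-6 nmi

1 meter = 0.000539957 nmi.
Thus 0.006160 × 0.000539957 ≈ 3.326 × 10^-6 nmi.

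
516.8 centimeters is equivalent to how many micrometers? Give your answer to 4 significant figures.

1 cm = 10000.0 μm.
Thus 516.8 × 10000.0 ≈ 5.168e+6 μm.

5.168e+6 μm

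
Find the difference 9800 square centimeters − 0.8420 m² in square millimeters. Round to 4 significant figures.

9800 cm² = 980000 mm² and 0.8420 m² = 842000 mm².
980000 − 842000 ≈ 138000 mm².

138000 mm²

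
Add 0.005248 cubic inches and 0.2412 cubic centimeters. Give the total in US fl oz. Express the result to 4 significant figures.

0.005248 in³ = 0.00290798 US fl oz and 0.2412 cm³ = 0.00815594 US fl oz.
0.00290798 + 0.00815594 ≈ 0.01106 US fl oz.

0.01106 US fl oz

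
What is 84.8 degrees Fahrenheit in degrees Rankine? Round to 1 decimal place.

544.5 °R

°R = °F + 459.67.
Applying the formula gives 544.5 °R.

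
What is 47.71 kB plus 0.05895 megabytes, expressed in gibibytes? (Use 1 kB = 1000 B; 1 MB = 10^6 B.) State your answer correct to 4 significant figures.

9.933 × 10^-5 GiB

47.71 kB = 4.44334 × 10^-5 GiB and 0.05895 MB = 5.49015 × 10^-5 GiB.
4.44334 × 10^-5 + 5.49015 × 10^-5 ≈ 9.933 × 10^-5 GiB.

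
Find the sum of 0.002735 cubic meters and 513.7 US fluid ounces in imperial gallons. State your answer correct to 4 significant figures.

0.002735 m³ = 0.601616 imp gal and 513.7 US fl oz = 3.34176 imp gal.
0.601616 + 3.34176 ≈ 3.943 imp gal.

3.943 imperial gallons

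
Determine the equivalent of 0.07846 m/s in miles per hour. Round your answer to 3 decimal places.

1 meter per second = 2.23694 miles per hour.
0.07846 × 2.23694 ≈ 0.176 mph.

0.176 mph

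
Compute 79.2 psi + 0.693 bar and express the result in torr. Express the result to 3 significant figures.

79.2 psi = 4095.82 torr and 0.693 bar = 519.793 torr.
4095.82 + 519.793 ≈ 4620 torr.

4620 torr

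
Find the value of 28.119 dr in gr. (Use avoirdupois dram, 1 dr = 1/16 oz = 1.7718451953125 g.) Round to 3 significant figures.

769 gr

1 dr = 27.34375 gr.
28.119 × 27.34375 ≈ 769 gr.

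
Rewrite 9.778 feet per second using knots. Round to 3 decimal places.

1 ft/s = 0.592484 knots.
Then 9.778 × 0.592484 ≈ 5.793 kn.

5.793 kn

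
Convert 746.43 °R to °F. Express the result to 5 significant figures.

°R = °F + 459.67.
Applying the formula gives 286.76 °F.

286.76 degrees Fahrenheit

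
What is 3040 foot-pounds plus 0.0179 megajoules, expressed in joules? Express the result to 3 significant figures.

3040 ft·lbf = 4121.69 J and 0.0179 MJ = 17900.0 J.
4121.69 + 17900.0 ≈ 22000 J.

22000 joules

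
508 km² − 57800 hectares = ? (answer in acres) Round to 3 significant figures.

508 km² = 125530 acre and 57800 ha = 142827 acre.
125530 − 142827 ≈ -17300 acre.

-17300 acre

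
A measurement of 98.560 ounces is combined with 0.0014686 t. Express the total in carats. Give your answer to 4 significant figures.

21310 ct

98.560 oz = 13970.6 ct and 0.0014686 t = 7343.00 ct.
13970.6 + 7343.00 ≈ 21310 ct.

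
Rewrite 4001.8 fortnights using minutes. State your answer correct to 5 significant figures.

8.0676 × 10^7 min

1 fortnight = 20160.0 min.
Then 4001.8 × 20160.0 ≈ 8.0676 × 10^7 min.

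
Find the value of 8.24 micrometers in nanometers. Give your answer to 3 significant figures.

8240 nanometers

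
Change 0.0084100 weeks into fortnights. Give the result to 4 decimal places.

1 week = 0.500000 fortnight.
0.0084100 × 0.500000 ≈ 0.0042 fortnight.

0.0042 fortnight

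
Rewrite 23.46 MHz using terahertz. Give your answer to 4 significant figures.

1 MHz = 1.00000e-6 terahertz.
So 23.46 × 1.00000e-6 ≈ 2.346e-5 THz.

2.346e-5 THz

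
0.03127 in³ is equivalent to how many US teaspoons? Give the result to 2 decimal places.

0.10 US teaspoons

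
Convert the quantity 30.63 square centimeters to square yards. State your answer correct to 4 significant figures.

1 square centimeter = 0.000119599 yd².
So 30.63 × 0.000119599 ≈ 0.003663 yd².

0.003663 square yards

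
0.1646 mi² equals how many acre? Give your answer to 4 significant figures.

1 square mile = 640.000 acres.
0.1646 × 640.000 ≈ 105.3 acre.

105.3 acre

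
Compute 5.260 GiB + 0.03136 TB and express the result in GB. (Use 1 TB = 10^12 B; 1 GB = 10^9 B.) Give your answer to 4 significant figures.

37.01 GB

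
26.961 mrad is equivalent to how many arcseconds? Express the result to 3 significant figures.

1 milliradian = 206.265 arcsec.
So 26.961 × 206.265 ≈ 5560 arcsec.

5560 arcseconds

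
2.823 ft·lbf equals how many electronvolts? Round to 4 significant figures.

2.389e+19 eV

1 foot-pound = 8.46235e+18 electronvolts.
So 2.823 × 8.46235e+18 ≈ 2.389e+19 eV.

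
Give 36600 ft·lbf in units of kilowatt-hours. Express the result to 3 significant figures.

0.0138 kWh

1 foot-pound = 3.76616e-7 kilowatt-hours.
Then 36600 × 3.76616e-7 ≈ 0.0138 kWh.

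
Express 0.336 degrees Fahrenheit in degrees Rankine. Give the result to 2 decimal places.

°R = °F + 459.67.
Applying the formula gives 460.01 °R.

460.01 °R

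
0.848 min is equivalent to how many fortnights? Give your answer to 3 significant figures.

4.21e-5 fortnight

1 min = 4.96032e-5 fortnights.
Thus 0.848 × 4.96032e-5 ≈ 4.21e-5 fortnight.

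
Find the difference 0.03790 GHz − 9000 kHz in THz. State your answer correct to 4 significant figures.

2.890 × 10^-5 terahertz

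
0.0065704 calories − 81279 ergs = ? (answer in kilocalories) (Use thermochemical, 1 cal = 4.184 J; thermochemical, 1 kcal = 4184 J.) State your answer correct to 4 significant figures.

0.0065704 cal = 6.57040 × 10^-6 kcal and 81279 erg = 1.94261 × 10^-6 kcal.
6.57040 × 10^-6 − 1.94261 × 10^-6 ≈ 4.628 × 10^-6 kcal.

4.628 × 10^-6 kcal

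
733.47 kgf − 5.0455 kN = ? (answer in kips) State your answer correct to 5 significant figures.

0.48275 kip

733.47 kgf = 1.61702 kip and 5.0455 kN = 1.13427 kip.
1.61702 − 1.13427 ≈ 0.48275 kip.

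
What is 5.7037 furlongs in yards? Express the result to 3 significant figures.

1 furlong = 220.000 yd.
So 5.7037 × 220.000 ≈ 1250 yd.

1250 yd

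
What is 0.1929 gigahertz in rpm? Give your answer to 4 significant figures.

1.157 × 10^10 revolutions per minute

1 GHz = 6.00000 × 10^10 revolutions per minute.
Then 0.1929 × 6.00000 × 10^10 ≈ 1.157 × 10^10 rpm.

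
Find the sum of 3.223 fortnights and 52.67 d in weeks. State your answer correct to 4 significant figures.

3.223 fortnight = 6.44600 wk and 52.67 d = 7.52429 wk.
6.44600 + 7.52429 ≈ 13.97 wk.

13.97 weeks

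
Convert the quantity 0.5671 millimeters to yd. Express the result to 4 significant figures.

1 millimeter = 0.00109361 yd.
So 0.5671 × 0.00109361 ≈ 0.0006202 yd.

0.0006202 yd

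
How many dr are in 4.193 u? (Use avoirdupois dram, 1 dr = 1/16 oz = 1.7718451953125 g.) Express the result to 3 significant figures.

3.93 × 10^-24 drams

1 u = 9.37181 × 10^-25 dr.
4.193 × 9.37181 × 10^-25 ≈ 3.93 × 10^-24 dr.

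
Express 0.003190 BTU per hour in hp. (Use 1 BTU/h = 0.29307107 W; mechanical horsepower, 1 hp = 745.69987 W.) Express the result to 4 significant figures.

1.254 × 10^-6 hp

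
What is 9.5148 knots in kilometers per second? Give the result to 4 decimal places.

0.0049 km/s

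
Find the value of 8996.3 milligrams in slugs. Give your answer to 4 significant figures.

1 mg = 6.85218e-8 slugs.
So 8996.3 × 6.85218e-8 ≈ 0.0006164 slug.

0.0006164 slugs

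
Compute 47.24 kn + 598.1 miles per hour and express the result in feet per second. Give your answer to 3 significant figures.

957 ft/s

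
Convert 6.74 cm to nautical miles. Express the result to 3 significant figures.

3.64 × 10^-5 nautical miles

1 centimeter = 5.39957 × 10^-6 nautical miles.
6.74 × 5.39957 × 10^-6 ≈ 3.64 × 10^-5 nmi.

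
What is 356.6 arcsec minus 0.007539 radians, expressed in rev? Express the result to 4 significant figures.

356.6 arcsec = 0.000275154 rev and 0.007539 rad = 0.00119987 rev.
0.000275154 − 0.00119987 ≈ -0.0009247 rev.

-0.0009247 revolutions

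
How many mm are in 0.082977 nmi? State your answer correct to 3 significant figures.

154000 mm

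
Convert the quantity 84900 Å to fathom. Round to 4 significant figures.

1 Å = 5.46807 × 10^-11 fathoms.
Then 84900 × 5.46807 × 10^-11 ≈ 4.642 × 10^-6 fathom.

4.642 × 10^-6 fathoms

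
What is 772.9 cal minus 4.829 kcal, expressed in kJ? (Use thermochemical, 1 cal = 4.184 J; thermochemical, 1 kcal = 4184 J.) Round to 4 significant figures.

-16.97 kilojoules

772.9 cal = 3.23381 kJ and 4.829 kcal = 20.2045 kJ.
3.23381 − 20.2045 ≈ -16.97 kJ.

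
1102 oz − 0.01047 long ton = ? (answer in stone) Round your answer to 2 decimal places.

1102 oz = 4.91964 st and 0.01047 long ton = 1.67520 st.
4.91964 − 1.67520 ≈ 3.24 st.

3.24 st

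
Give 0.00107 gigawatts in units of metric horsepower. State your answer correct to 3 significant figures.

1450 metric horsepower

1 GW = 1.35962e+6 metric horsepower.
Then 0.00107 × 1.35962e+6 ≈ 1450 PS.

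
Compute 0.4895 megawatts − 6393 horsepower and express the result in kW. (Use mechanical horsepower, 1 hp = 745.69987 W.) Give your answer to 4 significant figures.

0.4895 MW = 489.500 kW and 6393 hp = 4767.26 kW.
489.500 − 4767.26 ≈ -4278 kW.

-4278 kilowatts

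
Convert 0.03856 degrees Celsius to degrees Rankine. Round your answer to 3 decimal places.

°R = (°C + 273.15) × 9/5.
Applying the formula gives 491.739 °R.

491.739 °R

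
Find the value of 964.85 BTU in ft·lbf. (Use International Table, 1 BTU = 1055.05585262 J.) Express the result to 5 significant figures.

1 British thermal unit = 778.169 foot-pounds.
964.85 × 778.169 ≈ 750820 ft·lbf.

750820 ft·lbf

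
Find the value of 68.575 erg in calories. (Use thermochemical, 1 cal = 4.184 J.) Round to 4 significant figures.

1.639e-6 cal

1 erg = 2.39006e-8 calories.
Then 68.575 × 2.39006e-8 ≈ 1.639e-6 cal.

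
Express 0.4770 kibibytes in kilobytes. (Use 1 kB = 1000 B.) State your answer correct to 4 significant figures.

0.4884 kB

1 KiB = 1.02400 kB.
Thus 0.4770 × 1.02400 ≈ 0.4884 kB.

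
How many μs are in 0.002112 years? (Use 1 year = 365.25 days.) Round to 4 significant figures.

6.665 × 10^10 microseconds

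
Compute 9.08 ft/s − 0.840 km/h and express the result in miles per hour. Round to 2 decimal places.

9.08 ft/s = 6.19091 mph and 0.840 km/h = 0.521952 mph.
6.19091 − 0.521952 ≈ 5.67 mph.

5.67 mph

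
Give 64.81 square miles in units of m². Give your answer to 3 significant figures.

1 square mile = 2.58999 × 10^6 m².
Then 64.81 × 2.58999 × 10^6 ≈ 1.68 × 10^8 m².

1.68 × 10^8 square meters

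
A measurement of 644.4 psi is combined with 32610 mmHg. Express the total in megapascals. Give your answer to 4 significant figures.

8.791 MPa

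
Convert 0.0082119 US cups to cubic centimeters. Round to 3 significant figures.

1.94 cm³

1 US cup = 236.588 cm³.
Then 0.0082119 × 236.588 ≈ 1.94 cm³.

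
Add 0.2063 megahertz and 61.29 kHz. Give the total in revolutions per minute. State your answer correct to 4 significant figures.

1.606 × 10^7 revolutions per minute

0.2063 MHz = 1.23780 × 10^7 rpm and 61.29 kHz = 3.67740 × 10^6 rpm.
1.23780 × 10^7 + 3.67740 × 10^6 ≈ 1.606 × 10^7 rpm.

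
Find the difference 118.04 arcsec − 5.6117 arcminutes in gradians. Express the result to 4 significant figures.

-0.06749 grad

118.04 arcsec = 0.0364321 grad and 5.6117 arcmin = 0.103920 grad.
0.0364321 − 0.103920 ≈ -0.06749 grad.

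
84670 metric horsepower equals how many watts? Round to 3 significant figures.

1 metric horsepower = 735.499 watts.
So 84670 × 735.499 ≈ 6.23 × 10^7 W.

6.23 × 10^7 W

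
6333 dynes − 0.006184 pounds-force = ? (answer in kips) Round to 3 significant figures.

8.05 × 10^-6 kips

6333 dyn = 1.42372 × 10^-5 kip and 0.006184 lbf = 6.18400 × 10^-6 kip.
1.42372 × 10^-5 − 6.18400 × 10^-6 ≈ 8.05 × 10^-6 kip.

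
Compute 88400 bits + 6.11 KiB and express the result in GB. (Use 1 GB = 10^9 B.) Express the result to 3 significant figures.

1.73 × 10^-5 GB

88400 bit = 1.10500 × 10^-5 GB and 6.11 KiB = 6.25664 × 10^-6 GB.
1.10500 × 10^-5 + 6.25664 × 10^-6 ≈ 1.73 × 10^-5 GB.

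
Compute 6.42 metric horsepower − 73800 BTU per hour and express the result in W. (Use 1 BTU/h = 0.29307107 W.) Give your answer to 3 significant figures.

6.42 PS = 4721.90 W and 73800 BTU/h = 21628.6 W.
4721.90 − 21628.6 ≈ -16900 W.

-16900 W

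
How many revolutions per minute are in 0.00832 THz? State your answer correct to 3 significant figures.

4.99e+11 revolutions per minute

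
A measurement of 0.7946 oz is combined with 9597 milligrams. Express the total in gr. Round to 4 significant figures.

495.7 gr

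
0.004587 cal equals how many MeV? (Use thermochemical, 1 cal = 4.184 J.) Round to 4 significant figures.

1.198 × 10^11 megaelectronvolts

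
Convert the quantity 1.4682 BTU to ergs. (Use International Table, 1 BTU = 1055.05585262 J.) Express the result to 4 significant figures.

1.549e+10 ergs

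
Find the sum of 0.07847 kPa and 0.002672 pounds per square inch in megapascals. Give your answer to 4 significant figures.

0.07847 kPa = 7.84700e-5 MPa and 0.002672 psi = 1.84228e-5 MPa.
7.84700e-5 + 1.84228e-5 ≈ 9.689e-5 MPa.

9.689e-5 MPa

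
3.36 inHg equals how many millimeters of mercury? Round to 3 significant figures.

1 inHg = 25.4000 mmHg.
Then 3.36 × 25.4000 ≈ 85.3 mmHg.

85.3 mmHg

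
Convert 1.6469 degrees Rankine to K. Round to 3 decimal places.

0.915 K

°R = K × 9/5.
Applying the formula gives 0.915 K.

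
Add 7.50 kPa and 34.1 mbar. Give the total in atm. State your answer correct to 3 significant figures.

0.108 atmospheres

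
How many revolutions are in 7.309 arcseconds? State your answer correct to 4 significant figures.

5.640e-6 revolutions

1 arcsecond = 7.71605e-7 rev.
Then 7.309 × 7.71605e-7 ≈ 5.640e-6 rev.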